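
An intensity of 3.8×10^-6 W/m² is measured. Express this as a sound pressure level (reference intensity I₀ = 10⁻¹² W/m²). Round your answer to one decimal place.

Dividing by I₀ shifts the exponent by 12: I/I₀ = 3.8×10^6.
L = 10·(0.5798 + 6) = 65.80 dB.

65.8 dB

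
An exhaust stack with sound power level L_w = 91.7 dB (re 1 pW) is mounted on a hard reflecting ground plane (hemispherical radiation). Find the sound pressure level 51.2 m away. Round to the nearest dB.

L_p = L_w − 10·log₁₀(2π·r²) with r = 51.2 m.
2π·r² = 1.647e+04 m², 10·log₁₀ of that is 42.167 dB.
L_p = 91.7 − 42.167 = 49.53 dB.

50 dB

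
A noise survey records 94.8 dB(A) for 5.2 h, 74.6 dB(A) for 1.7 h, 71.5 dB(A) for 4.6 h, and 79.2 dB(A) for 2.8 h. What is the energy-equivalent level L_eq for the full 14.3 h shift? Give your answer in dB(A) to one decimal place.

Weight each interval's intensity by its duration and average over T = 14.3 h:
Σ tᵢ·10^(Lᵢ/10) = 5.2·10^(94.8/10) + 1.7·10^(74.6/10) + 4.6·10^(71.5/10) + 2.8·10^(79.2/10) = 1.605e+10.
L_eq = 10·log₁₀(1.605e+10/14.3) = 90.50 dB(A).

90.5 dB(A)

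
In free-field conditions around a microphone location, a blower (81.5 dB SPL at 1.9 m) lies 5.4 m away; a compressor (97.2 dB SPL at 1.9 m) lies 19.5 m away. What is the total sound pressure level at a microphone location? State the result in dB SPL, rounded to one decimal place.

78.3 dB SPL

First find each source's level at the receiver (point-source: −20·log₁₀(r/r_ref)), then combine on an intensity basis.
blower: 81.5 − 20·log₁₀(5.4/1.9) = 81.5 − 9.07 = 72.43 dB SPL.
compressor: 97.2 − 20·log₁₀(19.5/1.9) = 97.2 − 20.23 = 76.97 dB SPL.
Σ 10^(L/10) = 6.731e+07 → L_total = 10·log₁₀(6.731e+07) = 78.28 dB SPL.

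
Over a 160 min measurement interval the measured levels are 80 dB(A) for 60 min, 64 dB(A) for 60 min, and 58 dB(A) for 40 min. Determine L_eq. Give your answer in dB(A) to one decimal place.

75.9 dB(A)

The energy average is taken in the linear domain: L_eq = 10·log₁₀[(Σ tᵢ·10^(Lᵢ/10))/T], T = 160 min.
Σ tᵢ·10^(Lᵢ/10) = 60·10^(80/10) + 60·10^(64/10) + 40·10^(58/10) = 6.176e+09.
L_eq = 10·log₁₀(6.176e+09/160) = 75.87 dB(A).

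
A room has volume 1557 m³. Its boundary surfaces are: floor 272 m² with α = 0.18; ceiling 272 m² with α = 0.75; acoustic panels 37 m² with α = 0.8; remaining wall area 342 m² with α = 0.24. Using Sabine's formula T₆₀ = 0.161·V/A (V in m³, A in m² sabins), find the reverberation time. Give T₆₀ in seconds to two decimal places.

0.69 s

Summing Sᵢαᵢ: 272·0.18 + 272·0.75 + 37·0.8 + 342·0.24 = 364.64 m².
T₆₀ = 0.161·V/A = 0.161·1557/364.64 = 0.687 s.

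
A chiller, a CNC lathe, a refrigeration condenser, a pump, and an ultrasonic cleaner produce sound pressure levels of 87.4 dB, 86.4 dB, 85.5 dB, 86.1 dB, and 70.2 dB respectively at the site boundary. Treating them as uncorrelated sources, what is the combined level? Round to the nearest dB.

92 dB

For uncorrelated sources the intensities add, so convert each level to linear form, sum, and take 10·log₁₀ of the total.
Σ 10^(L/10) = 10^(87.4/10) + 10^(86.4/10) + 10^(85.5/10) + 10^(86.1/10) + 10^(70.2/10) = 1.759e+09.
L_total = 10·log₁₀(1.759e+09) = 92.45 dB.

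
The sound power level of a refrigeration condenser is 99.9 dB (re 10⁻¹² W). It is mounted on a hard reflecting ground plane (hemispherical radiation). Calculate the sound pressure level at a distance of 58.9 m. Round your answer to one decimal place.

The power spreads over a hemisphere of area 2π·r², so L_p = L_w − 10·log₁₀(2π·r²).
2π·r² = 2.18e+04 m², 10·log₁₀ of that is 43.384 dB.
L_p = 99.9 − 43.384 = 56.52 dB.

56.5 dB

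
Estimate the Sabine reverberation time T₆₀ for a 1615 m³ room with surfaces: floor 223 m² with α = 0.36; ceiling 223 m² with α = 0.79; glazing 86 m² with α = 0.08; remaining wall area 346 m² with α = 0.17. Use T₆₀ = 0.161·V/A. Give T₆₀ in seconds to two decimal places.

0.81 s

Summing Sᵢαᵢ: 223·0.36 + 223·0.79 + 86·0.08 + 346·0.17 = 322.15 m².
T₆₀ = 0.161 × 1615 / 322.15 = 0.807 s.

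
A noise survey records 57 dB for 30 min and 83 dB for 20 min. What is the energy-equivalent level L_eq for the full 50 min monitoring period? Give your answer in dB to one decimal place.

79.0 dB

The energy average is taken in the linear domain: L_eq = 10·log₁₀[(Σ tᵢ·10^(Lᵢ/10))/T], T = 50 min.
Σ tᵢ·10^(Lᵢ/10) = 30·10^(57/10) + 20·10^(83/10) = 4.006e+09.
L_eq = 10·log₁₀(4.006e+09/50) = 79.04 dB.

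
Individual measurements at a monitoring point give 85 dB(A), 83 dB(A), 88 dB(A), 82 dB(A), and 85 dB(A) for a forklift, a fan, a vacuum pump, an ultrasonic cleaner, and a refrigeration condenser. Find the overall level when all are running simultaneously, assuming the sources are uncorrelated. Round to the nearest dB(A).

92 dB(A)

Incoherent sources combine by intensity addition: L_total = 10·log₁₀(Σ 10^(L_i/10)).
Σ 10^(L/10) = 10^(85/10) + 10^(83/10) + 10^(88/10) + 10^(82/10) + 10^(85/10) = 1.621e+09.
L_total = 10·log₁₀(1.621e+09) = 92.10 dB(A).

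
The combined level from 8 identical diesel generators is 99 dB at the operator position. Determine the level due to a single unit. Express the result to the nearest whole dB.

Dividing the total intensity by 8 lowers the level by 10·log₁₀ 8 = 9.031 dB: L₁ = 99 − 9.031.

90 dB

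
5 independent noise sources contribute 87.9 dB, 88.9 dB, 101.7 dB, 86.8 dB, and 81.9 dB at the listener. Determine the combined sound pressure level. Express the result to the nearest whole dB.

For uncorrelated sources the intensities add, so convert each level to linear form, sum, and take 10·log₁₀ of the total.
Σ 10^(L/10) = 10^(87.9/10) + 10^(88.9/10) + 10^(101.7/10) + 10^(86.8/10) + 10^(81.9/10) = 1.682e+10.
L_total = 10·log₁₀(1.682e+10) = 102.26 dB.

102 dB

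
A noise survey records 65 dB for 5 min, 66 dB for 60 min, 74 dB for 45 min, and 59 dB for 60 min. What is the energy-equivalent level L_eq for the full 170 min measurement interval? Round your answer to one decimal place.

L_eq = 10·log₁₀[(1/T)·Σ tᵢ·10^(Lᵢ/10)] with T = 170 min.
Σ tᵢ·10^(Lᵢ/10) = 5·10^(65/10) + 60·10^(66/10) + 45·10^(74/10) + 60·10^(59/10) = 1.433e+09.
L_eq = 10·log₁₀(1.433e+09/170) = 69.26 dB.

69.3 dB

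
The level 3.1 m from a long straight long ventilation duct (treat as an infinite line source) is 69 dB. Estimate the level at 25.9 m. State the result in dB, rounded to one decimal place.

59.8 dB

Line-source attenuation: ΔL = 10·log₁₀(r₂/r₁) = 10·log₁₀(25.9/3.1) = 9.219 dB.
L₂ = 69 − 10·log₁₀(25.9/3.1) = 69 − 9.219 = 59.78 dB.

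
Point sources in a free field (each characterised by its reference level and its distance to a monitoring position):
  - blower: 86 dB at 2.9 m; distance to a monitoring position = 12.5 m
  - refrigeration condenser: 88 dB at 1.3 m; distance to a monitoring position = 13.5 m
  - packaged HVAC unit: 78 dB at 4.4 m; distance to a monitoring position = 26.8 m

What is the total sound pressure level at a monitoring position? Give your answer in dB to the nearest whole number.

75 dB

Propagate each source to the receiver with L = L_ref − 20·log₁₀(r/r_ref), then add intensities.
blower: 86 − 20·log₁₀(12.5/2.9) = 86 − 12.69 = 73.31 dB.
refrigeration condenser: 88 − 20·log₁₀(13.5/1.3) = 88 − 20.33 = 67.67 dB.
packaged HVAC unit: 78 − 20·log₁₀(26.8/4.4) = 78 − 15.69 = 62.31 dB.
Σ 10^(L/10) = 2.898e+07 → L_total = 10·log₁₀(2.898e+07) = 74.62 dB.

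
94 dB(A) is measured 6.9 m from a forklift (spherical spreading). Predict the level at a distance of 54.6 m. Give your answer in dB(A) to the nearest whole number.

76 dB(A)

For a point source, L₂ = L₁ − 20·log₁₀(r₂/r₁).
L₂ = 94 − 20·log₁₀(54.6/6.9) = 94 − 17.967 = 76.03 dB(A).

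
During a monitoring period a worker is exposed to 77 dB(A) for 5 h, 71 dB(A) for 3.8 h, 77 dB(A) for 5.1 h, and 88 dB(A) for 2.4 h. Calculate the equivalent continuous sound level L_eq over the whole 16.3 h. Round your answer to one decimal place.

Weight each interval's intensity by its duration and average over T = 16.3 h:
Σ tᵢ·10^(Lᵢ/10) = 5·10^(77/10) + 3.8·10^(71/10) + 5.1·10^(77/10) + 2.4·10^(88/10) = 2.068e+09.
L_eq = 10·log₁₀(2.068e+09/16.3) = 81.03 dB(A).

81.0 dB(A)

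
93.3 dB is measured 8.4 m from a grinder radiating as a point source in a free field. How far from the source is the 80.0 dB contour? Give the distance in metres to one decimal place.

The 13.3 dB drop corresponds to a distance ratio of 10^(13.3/20) for a point source.
r₂ = 8.4·10^((93.3−80.0)/20) = 8.4·10^(13.3/20) = 38.84 m.

38.8 m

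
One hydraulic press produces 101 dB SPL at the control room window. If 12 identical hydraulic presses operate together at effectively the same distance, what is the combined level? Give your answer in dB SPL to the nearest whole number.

112 dB SPL

L_total = L₁ + 10·log₁₀ N for N identical incoherent sources.
L_total = 101 + 10·log₁₀(12) = 101 + 10.792 = 111.79 dB SPL.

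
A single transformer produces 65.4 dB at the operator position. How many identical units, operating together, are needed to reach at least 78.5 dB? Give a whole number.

N identical sources give L₁ + 10·log₁₀ N, so require 10·log₁₀ N ≥ 78.5 − 65.4 = 13.1 dB.
N ≥ 10^(13.1/10) = 20.417, so N = 21.

21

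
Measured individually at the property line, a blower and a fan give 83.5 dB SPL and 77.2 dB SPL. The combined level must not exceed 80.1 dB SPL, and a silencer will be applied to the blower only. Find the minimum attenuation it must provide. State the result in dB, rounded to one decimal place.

6.5 dB

Everything except the blower sums to 10^(77.2/10) = 5.248e+07 in linear terms, 77.20 dB SPL.
To meet 80.1 dB SPL overall, the treated blower may contribute at most 10^(80.1/10) − 5.248e+07 = 4.985e+07, i.e. 76.98 dB SPL.
Required insertion loss = 83.5 − 76.98 = 6.52 dB.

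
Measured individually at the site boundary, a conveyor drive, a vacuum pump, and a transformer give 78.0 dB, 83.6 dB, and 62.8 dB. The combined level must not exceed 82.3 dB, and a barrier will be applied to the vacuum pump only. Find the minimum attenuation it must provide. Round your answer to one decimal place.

3.4 dB

The untreated sources together contribute 10^(78.0/10) + 10^(62.8/10) = 6.500e+07, i.e. 78.13 dB.
To meet 82.3 dB overall, the treated vacuum pump may contribute at most 10^(82.3/10) − 6.500e+07 = 1.048e+08, i.e. 80.20 dB.
Required insertion loss = 83.6 − 80.20 = 3.40 dB.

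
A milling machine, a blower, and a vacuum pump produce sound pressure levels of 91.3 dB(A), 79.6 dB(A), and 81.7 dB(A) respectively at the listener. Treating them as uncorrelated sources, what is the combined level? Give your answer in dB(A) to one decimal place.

For uncorrelated sources the intensities add, so convert each level to linear form, sum, and take 10·log₁₀ of the total.
Σ 10^(L/10) = 10^(91.3/10) + 10^(79.6/10) + 10^(81.7/10) = 1.588e+09.
L_total = 10·log₁₀(1.588e+09) = 92.01 dB(A).

92.0 dB(A)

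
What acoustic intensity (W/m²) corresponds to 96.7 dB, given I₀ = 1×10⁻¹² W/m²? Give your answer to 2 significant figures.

I = I₀·10^(L/10) = 10⁻¹² × 10^(96.7/10) = 10^(-2.330).

0.0047 W/m²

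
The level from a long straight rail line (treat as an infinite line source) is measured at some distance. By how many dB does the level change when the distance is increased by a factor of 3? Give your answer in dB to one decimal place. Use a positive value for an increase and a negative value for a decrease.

-4.8 dB

A line source loses 3 dB per doubling of distance; generally ΔL = −10·log₁₀(r₂/r₁).
ΔL = −10·log₁₀(3) = -4.77 dB.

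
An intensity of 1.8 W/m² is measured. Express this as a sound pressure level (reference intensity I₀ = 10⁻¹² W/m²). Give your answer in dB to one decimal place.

L = 10·log₁₀(I/I₀) = 10·log₁₀(1.8/10⁻¹²) = 10·log₁₀(1.8×10^12).
L = 10·(0.2553 + 12) = 122.55 dB.

122.6 dB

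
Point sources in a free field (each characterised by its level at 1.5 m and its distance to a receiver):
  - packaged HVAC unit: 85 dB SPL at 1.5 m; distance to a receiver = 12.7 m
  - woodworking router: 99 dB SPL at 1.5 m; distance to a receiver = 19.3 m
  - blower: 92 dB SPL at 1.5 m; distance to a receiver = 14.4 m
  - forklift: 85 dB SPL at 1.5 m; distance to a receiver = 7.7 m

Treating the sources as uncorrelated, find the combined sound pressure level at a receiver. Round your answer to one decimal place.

79.1 dB SPL

First find each source's level at the receiver (point-source: −20·log₁₀(r/r_ref)), then combine on an intensity basis.
packaged HVAC unit: 85 − 20·log₁₀(12.7/1.5) = 85 − 18.55 = 66.45 dB SPL.
woodworking router: 99 − 20·log₁₀(19.3/1.5) = 99 − 22.19 = 76.81 dB SPL.
blower: 92 − 20·log₁₀(14.4/1.5) = 92 − 19.65 = 72.35 dB SPL.
forklift: 85 − 20·log₁₀(7.7/1.5) = 85 − 14.21 = 70.79 dB SPL.
Σ 10^(L/10) = 8.159e+07 → L_total = 10·log₁₀(8.159e+07) = 79.12 dB SPL.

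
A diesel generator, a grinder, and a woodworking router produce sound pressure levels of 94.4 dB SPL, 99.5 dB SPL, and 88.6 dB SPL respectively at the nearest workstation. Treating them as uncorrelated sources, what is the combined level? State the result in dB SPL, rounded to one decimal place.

100.9 dB SPL

For uncorrelated sources the intensities add, so convert each level to linear form, sum, and take 10·log₁₀ of the total.
Σ 10^(L/10) = 10^(94.4/10) + 10^(99.5/10) + 10^(88.6/10) = 1.239e+10.
L_total = 10·log₁₀(1.239e+10) = 100.93 dB SPL.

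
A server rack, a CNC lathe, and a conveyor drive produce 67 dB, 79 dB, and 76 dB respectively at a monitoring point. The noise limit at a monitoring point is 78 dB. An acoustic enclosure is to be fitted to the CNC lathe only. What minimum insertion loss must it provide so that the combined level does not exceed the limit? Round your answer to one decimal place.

Fixed contribution from the other sources: Σ 10^(L/10) = 10^(67/10) + 10^(76/10) = 4.482e+07 (76.51 dB).
To meet 78 dB overall, the treated CNC lathe may contribute at most 10^(78/10) − 4.482e+07 = 1.827e+07, i.e. 72.62 dB.
So the CNC lathe must be reduced from 79 to 72.62 dB: IL = 6.38 dB.

6.4 dB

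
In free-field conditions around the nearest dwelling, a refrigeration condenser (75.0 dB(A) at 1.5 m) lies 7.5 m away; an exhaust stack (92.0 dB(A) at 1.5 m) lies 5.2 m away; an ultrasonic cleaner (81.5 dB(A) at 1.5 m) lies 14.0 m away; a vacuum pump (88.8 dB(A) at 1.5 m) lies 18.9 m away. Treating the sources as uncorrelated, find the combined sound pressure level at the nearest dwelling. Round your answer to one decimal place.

81.4 dB(A)

Apply inverse-square spreading to bring every level to the receiver, then sum 10^(L/10).
refrigeration condenser: 75.0 − 20·log₁₀(7.5/1.5) = 75.0 − 13.98 = 61.02 dB(A).
exhaust stack: 92.0 − 20·log₁₀(5.2/1.5) = 92.0 − 10.80 = 81.20 dB(A).
ultrasonic cleaner: 81.5 − 20·log₁₀(14.0/1.5) = 81.5 − 19.40 = 62.10 dB(A).
vacuum pump: 88.8 − 20·log₁₀(18.9/1.5) = 88.8 − 22.01 = 66.79 dB(A).
Σ 10^(L/10) = 1.395e+08 → L_total = 10·log₁₀(1.395e+08) = 81.45 dB(A).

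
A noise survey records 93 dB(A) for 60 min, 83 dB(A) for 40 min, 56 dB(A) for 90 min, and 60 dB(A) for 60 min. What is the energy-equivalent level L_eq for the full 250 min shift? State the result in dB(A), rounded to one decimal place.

87.1 dB(A)

The energy average is taken in the linear domain: L_eq = 10·log₁₀[(Σ tᵢ·10^(Lᵢ/10))/T], T = 250 min.
Σ tᵢ·10^(Lᵢ/10) = 60·10^(93/10) + 40·10^(83/10) + 90·10^(56/10) + 60·10^(60/10) = 1.278e+11.
L_eq = 10·log₁₀(1.278e+11/250) = 87.09 dB(A).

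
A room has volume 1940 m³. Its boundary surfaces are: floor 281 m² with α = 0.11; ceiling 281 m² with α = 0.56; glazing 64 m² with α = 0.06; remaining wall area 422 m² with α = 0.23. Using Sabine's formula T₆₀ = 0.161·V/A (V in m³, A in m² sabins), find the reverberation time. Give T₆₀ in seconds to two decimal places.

1.08 s

Total absorption A = 281·0.11 + 281·0.56 + 64·0.06 + 422·0.23 = 289.17 m² sabins.
T₆₀ = 0.161·V/A = 0.161·1940/289.17 = 1.080 s.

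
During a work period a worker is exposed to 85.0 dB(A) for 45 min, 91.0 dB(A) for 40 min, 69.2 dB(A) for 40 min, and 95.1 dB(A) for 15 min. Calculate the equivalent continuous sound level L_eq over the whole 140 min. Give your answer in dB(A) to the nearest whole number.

89 dB(A)

Weight each interval's intensity by its duration and average over T = 140 min:
Σ tᵢ·10^(Lᵢ/10) = 45·10^(85.0/10) + 40·10^(91.0/10) + 40·10^(69.2/10) + 15·10^(95.1/10) = 1.135e+11.
L_eq = 10·log₁₀(1.135e+11/140) = 89.09 dB(A).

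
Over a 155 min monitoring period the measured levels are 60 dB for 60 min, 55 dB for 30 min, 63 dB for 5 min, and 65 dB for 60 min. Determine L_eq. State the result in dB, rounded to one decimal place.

62.4 dB

The energy average is taken in the linear domain: L_eq = 10·log₁₀[(Σ tᵢ·10^(Lᵢ/10))/T], T = 155 min.
Σ tᵢ·10^(Lᵢ/10) = 60·10^(60/10) + 30·10^(55/10) + 5·10^(63/10) + 60·10^(65/10) = 2.692e+08.
L_eq = 10·log₁₀(2.692e+08/155) = 62.40 dB.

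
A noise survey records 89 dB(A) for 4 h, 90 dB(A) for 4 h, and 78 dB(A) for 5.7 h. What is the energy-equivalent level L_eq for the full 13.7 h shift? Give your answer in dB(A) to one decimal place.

Weight each interval's intensity by its duration and average over T = 13.7 h:
Σ tᵢ·10^(Lᵢ/10) = 4·10^(89/10) + 4·10^(90/10) + 5.7·10^(78/10) = 7.537e+09.
L_eq = 10·log₁₀(7.537e+09/13.7) = 87.40 dB(A).

87.4 dB(A)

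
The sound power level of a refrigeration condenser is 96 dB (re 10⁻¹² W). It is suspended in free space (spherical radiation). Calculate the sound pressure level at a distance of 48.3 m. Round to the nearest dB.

L_p = L_w − 10·log₁₀(4π·r²) with r = 48.3 m.
4π·r² = 2.932e+04 m², 10·log₁₀ of that is 44.671 dB.
L_p = 96 − 44.671 = 51.33 dB.

51 dB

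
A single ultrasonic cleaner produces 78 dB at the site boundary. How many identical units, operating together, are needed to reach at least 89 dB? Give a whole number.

The shortfall is 89 − 78 = 11.0 dB, and N units add 10·log₁₀ N, so need 10·log₁₀ N ≥ 11.0.
N ≥ 10^(11.0/10) = 12.589, so N = 13.

13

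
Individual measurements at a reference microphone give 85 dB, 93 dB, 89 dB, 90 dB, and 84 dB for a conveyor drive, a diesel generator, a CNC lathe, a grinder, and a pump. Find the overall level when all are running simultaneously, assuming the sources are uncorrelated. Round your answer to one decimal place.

96.4 dB

For uncorrelated sources the intensities add, so convert each level to linear form, sum, and take 10·log₁₀ of the total.
Σ 10^(L/10) = 10^(85/10) + 10^(93/10) + 10^(89/10) + 10^(90/10) + 10^(84/10) = 4.357e+09.
L_total = 10·log₁₀(4.357e+09) = 96.39 dB.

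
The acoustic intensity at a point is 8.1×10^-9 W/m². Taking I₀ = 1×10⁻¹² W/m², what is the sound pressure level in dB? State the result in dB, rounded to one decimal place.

L = 10·log₁₀(I/I₀) = 10·log₁₀(8.1×10^-9/10⁻¹²) = 10·log₁₀(8.1×10^3).
L = 10·(0.9085 + 3) = 39.08 dB.

39.1 dB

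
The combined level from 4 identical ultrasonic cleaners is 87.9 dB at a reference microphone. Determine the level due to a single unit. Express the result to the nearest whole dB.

4 equal contributions raise the level by 10·log₁₀ 4 = 6.021 dB, so each unit alone gives 87.9 − 6.021.

82 dB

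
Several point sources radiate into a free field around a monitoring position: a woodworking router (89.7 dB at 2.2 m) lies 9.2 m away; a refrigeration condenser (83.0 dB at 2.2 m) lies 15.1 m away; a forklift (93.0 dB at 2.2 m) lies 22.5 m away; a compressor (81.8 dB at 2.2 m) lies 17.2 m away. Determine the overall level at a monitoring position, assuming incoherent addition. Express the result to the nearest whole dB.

Apply inverse-square spreading to bring every level to the receiver, then sum 10^(L/10).
woodworking router: 89.7 − 20·log₁₀(9.2/2.2) = 89.7 − 12.43 = 77.27 dB.
refrigeration condenser: 83.0 − 20·log₁₀(15.1/2.2) = 83.0 − 16.73 = 66.27 dB.
forklift: 93.0 − 20·log₁₀(22.5/2.2) = 93.0 − 20.20 = 72.80 dB.
compressor: 81.8 − 20·log₁₀(17.2/2.2) = 81.8 − 17.86 = 63.94 dB.
Σ 10^(L/10) = 7.915e+07 → L_total = 10·log₁₀(7.915e+07) = 78.98 dB.

79 dB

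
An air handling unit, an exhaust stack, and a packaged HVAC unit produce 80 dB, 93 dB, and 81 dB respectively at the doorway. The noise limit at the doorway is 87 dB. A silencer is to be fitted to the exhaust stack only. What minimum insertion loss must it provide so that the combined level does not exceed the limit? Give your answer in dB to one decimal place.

8.6 dB

The untreated sources together contribute 10^(80/10) + 10^(81/10) = 2.259e+08, i.e. 83.54 dB.
To meet 87 dB overall, the treated exhaust stack may contribute at most 10^(87/10) − 2.259e+08 = 2.753e+08, i.e. 84.40 dB.
So the exhaust stack must be reduced from 93 to 84.40 dB: IL = 8.60 dB.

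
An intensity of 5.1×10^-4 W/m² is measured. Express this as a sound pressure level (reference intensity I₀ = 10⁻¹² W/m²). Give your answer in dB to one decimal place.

87.1 dB

L = 10·log₁₀(I/I₀) = 10·log₁₀(5.1×10^-4/10⁻¹²) = 10·log₁₀(5.1×10^8).
L = 10·(0.7076 + 8) = 87.08 dB.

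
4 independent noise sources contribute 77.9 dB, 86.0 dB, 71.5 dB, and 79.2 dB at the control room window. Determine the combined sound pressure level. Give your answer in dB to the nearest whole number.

Incoherent sources combine by intensity addition: L_total = 10·log₁₀(Σ 10^(L_i/10)).
Σ 10^(L/10) = 10^(77.9/10) + 10^(86.0/10) + 10^(71.5/10) + 10^(79.2/10) = 5.571e+08.
L_total = 10·log₁₀(5.571e+08) = 87.46 dB.

87 dB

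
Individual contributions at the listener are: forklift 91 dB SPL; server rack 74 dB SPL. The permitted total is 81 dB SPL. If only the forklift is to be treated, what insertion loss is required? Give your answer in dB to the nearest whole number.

Everything except the forklift sums to 10^(74/10) = 2.512e+07 in linear terms, 74.00 dB SPL.
To meet 81 dB SPL overall, the treated forklift may contribute at most 10^(81/10) − 2.512e+07 = 1.008e+08, i.e. 80.03 dB SPL.
So the forklift must be reduced from 91 to 80.03 dB SPL: IL = 10.97 dB.

11 dB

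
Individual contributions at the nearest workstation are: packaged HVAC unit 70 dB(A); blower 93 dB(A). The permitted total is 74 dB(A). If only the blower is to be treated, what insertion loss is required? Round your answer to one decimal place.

21.2 dB

The untreated sources together contribute 10^(70/10) = 1.000e+07, i.e. 70.00 dB(A).
The limit corresponds to 10^(74/10) = 2.512e+07; subtracting the fixed part leaves 1.512e+07 for the blower, i.e. 71.80 dB(A).
Required insertion loss = 93 − 71.80 = 21.20 dB.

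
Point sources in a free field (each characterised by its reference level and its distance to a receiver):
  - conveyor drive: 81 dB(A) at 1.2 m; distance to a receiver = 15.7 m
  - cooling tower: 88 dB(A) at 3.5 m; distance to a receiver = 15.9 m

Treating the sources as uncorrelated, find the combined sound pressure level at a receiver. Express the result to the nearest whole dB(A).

75 dB(A)

Propagate each source to the receiver with L = L_ref − 20·log₁₀(r/r_ref), then add intensities.
conveyor drive: 81 − 20·log₁₀(15.7/1.2) = 81 − 22.33 = 58.67 dB(A).
cooling tower: 88 − 20·log₁₀(15.9/3.5) = 88 − 13.15 = 74.85 dB(A).
Σ 10^(L/10) = 3.131e+07 → L_total = 10·log₁₀(3.131e+07) = 74.96 dB(A).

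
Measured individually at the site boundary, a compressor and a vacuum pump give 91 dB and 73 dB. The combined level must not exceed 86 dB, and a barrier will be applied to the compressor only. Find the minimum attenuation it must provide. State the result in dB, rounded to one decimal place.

5.2 dB

The untreated sources together contribute 10^(73/10) = 1.995e+07, i.e. 73.00 dB.
To meet 86 dB overall, the treated compressor may contribute at most 10^(86/10) − 1.995e+07 = 3.782e+08, i.e. 85.78 dB.
So the compressor must be reduced from 91 to 85.78 dB: IL = 5.22 dB.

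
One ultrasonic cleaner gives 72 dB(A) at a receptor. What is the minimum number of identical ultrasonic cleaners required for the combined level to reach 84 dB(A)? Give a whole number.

16

The shortfall is 84 − 72 = 12.0 dB, and N units add 10·log₁₀ N, so need 10·log₁₀ N ≥ 12.0.
N ≥ 10^(12.0/10) = 15.849, so N = 16.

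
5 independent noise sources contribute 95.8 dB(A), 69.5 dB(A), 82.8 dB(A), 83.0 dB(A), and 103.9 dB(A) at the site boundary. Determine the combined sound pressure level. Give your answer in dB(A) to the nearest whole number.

105 dB(A)

For uncorrelated sources the intensities add, so convert each level to linear form, sum, and take 10·log₁₀ of the total.
Σ 10^(L/10) = 10^(95.8/10) + 10^(69.5/10) + 10^(82.8/10) + 10^(83.0/10) + 10^(103.9/10) = 2.875e+10.
L_total = 10·log₁₀(2.875e+10) = 104.59 dB(A).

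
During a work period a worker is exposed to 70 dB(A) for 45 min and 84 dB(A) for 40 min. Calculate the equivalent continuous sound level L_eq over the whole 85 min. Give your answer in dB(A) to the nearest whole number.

81 dB(A)

Weight each interval's intensity by its duration and average over T = 85 min:
Σ tᵢ·10^(Lᵢ/10) = 45·10^(70/10) + 40·10^(84/10) = 1.050e+10.
L_eq = 10·log₁₀(1.050e+10/85) = 80.92 dB(A).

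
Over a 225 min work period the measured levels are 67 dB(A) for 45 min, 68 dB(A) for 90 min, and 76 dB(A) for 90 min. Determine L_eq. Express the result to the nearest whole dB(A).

73 dB(A)

Weight each interval's intensity by its duration and average over T = 225 min:
Σ tᵢ·10^(Lᵢ/10) = 45·10^(67/10) + 90·10^(68/10) + 90·10^(76/10) = 4.376e+09.
L_eq = 10·log₁₀(4.376e+09/225) = 72.89 dB(A).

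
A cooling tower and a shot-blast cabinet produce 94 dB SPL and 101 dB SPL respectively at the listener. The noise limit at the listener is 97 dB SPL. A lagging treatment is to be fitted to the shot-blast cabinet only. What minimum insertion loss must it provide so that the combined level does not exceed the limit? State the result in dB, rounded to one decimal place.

7.0 dB

The untreated sources together contribute 10^(94/10) = 2.512e+09, i.e. 94.00 dB SPL.
To meet 97 dB SPL overall, the treated shot-blast cabinet may contribute at most 10^(97/10) − 2.512e+09 = 2.500e+09, i.e. 93.98 dB SPL.
Required insertion loss = 101 − 93.98 = 7.02 dB.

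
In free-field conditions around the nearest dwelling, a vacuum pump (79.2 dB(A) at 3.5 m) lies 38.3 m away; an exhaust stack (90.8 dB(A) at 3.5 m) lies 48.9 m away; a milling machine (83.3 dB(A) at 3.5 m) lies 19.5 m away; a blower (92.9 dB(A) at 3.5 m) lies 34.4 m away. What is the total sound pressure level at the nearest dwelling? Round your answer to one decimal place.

75.3 dB(A)

First find each source's level at the receiver (point-source: −20·log₁₀(r/r_ref)), then combine on an intensity basis.
vacuum pump: 79.2 − 20·log₁₀(38.3/3.5) = 79.2 − 20.78 = 58.42 dB(A).
exhaust stack: 90.8 − 20·log₁₀(48.9/3.5) = 90.8 − 22.90 = 67.90 dB(A).
milling machine: 83.3 − 20·log₁₀(19.5/3.5) = 83.3 − 14.92 = 68.38 dB(A).
blower: 92.9 − 20·log₁₀(34.4/3.5) = 92.9 − 19.85 = 73.05 dB(A).
Σ 10^(L/10) = 3.393e+07 → L_total = 10·log₁₀(3.393e+07) = 75.31 dB(A).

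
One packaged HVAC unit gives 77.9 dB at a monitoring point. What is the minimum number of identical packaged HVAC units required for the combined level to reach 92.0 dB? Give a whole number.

26

N identical sources give L₁ + 10·log₁₀ N, so require 10·log₁₀ N ≥ 92.0 − 77.9 = 14.1 dB.
N ≥ 10^(14.1/10) = 25.704, so N = 26.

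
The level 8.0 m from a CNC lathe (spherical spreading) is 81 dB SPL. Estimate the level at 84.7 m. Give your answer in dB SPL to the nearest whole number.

61 dB SPL

Point-source attenuation: ΔL = 20·log₁₀(r₂/r₁) = 20·log₁₀(84.7/8.0) = 20.496 dB.
L₂ = 81 − 20·log₁₀(84.7/8.0) = 81 − 20.496 = 60.50 dB SPL.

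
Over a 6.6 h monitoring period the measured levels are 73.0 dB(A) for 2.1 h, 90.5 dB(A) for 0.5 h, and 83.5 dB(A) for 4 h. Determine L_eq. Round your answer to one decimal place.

83.6 dB(A)

Weight each interval's intensity by its duration and average over T = 6.6 h:
Σ tᵢ·10^(Lᵢ/10) = 2.1·10^(73.0/10) + 0.5·10^(90.5/10) + 4·10^(83.5/10) = 1.498e+09.
L_eq = 10·log₁₀(1.498e+09/6.6) = 83.56 dB(A).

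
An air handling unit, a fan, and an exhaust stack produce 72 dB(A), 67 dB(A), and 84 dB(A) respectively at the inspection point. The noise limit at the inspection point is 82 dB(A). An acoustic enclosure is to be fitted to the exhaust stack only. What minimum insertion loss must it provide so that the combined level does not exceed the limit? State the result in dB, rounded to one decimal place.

Everything except the exhaust stack sums to 10^(72/10) + 10^(67/10) = 2.086e+07 in linear terms, 73.19 dB(A).
The limit corresponds to 10^(82/10) = 1.585e+08; subtracting the fixed part leaves 1.376e+08 for the exhaust stack, i.e. 81.39 dB(A).
So the exhaust stack must be reduced from 84 to 81.39 dB(A): IL = 2.61 dB.

2.6 dB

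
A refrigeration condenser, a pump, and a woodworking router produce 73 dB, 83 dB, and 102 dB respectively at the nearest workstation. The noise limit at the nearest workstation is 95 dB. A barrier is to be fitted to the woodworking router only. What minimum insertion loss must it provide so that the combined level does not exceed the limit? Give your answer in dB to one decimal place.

7.3 dB

Fixed contribution from the other sources: Σ 10^(L/10) = 10^(73/10) + 10^(83/10) = 2.195e+08 (83.41 dB).
To meet 95 dB overall, the treated woodworking router may contribute at most 10^(95/10) − 2.195e+08 = 2.943e+09, i.e. 94.69 dB.
So the woodworking router must be reduced from 102 to 94.69 dB: IL = 7.31 dB.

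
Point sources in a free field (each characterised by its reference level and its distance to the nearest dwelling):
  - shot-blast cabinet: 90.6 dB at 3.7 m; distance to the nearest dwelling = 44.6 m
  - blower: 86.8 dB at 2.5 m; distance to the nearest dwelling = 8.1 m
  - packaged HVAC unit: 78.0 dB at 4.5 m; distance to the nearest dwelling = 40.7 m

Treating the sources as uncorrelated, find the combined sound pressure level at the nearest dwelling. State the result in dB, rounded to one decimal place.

77.3 dB

First find each source's level at the receiver (point-source: −20·log₁₀(r/r_ref)), then combine on an intensity basis.
shot-blast cabinet: 90.6 − 20·log₁₀(44.6/3.7) = 90.6 − 21.62 = 68.98 dB.
blower: 86.8 − 20·log₁₀(8.1/2.5) = 86.8 − 10.21 = 76.59 dB.
packaged HVAC unit: 78.0 − 20·log₁₀(40.7/4.5) = 78.0 − 19.13 = 58.87 dB.
Σ 10^(L/10) = 5.427e+07 → L_total = 10·log₁₀(5.427e+07) = 77.35 dB.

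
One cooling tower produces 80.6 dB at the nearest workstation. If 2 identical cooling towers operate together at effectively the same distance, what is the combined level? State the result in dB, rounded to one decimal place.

83.6 dB

With 2 equal, uncorrelated contributions the intensity is 2× that of one unit, giving a rise of 10·log₁₀ 2.
L_total = 80.6 + 10·log₁₀(2) = 80.6 + 3.010 = 83.61 dB.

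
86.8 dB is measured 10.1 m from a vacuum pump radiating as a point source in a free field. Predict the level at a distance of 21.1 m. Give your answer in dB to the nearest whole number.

80 dB

Point-source attenuation: ΔL = 20·log₁₀(r₂/r₁) = 20·log₁₀(21.1/10.1) = 6.399 dB.
L₂ = 86.8 − 20·log₁₀(21.1/10.1) = 86.8 − 6.399 = 80.40 dB.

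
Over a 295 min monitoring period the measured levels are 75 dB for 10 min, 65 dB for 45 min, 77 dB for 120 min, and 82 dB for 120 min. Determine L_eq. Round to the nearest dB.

The energy average is taken in the linear domain: L_eq = 10·log₁₀[(Σ tᵢ·10^(Lᵢ/10))/T], T = 295 min.
Σ tᵢ·10^(Lᵢ/10) = 10·10^(75/10) + 45·10^(65/10) + 120·10^(77/10) + 120·10^(82/10) = 2.549e+10.
L_eq = 10·log₁₀(2.549e+10/295) = 79.37 dB.

79 dB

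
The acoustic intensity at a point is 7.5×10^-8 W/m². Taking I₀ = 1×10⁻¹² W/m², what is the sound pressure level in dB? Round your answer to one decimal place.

I/I₀ = 7.5×10^-8/10⁻¹² = 7.5×10^4, and L = 10·log₁₀(I/I₀).
L = 10·(0.8751 + 4) = 48.75 dB.

48.8 dB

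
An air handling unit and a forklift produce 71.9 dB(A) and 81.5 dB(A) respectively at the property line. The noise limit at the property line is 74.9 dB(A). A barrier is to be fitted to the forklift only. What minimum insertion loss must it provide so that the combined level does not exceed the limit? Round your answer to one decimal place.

The untreated sources together contribute 10^(71.9/10) = 1.549e+07, i.e. 71.90 dB(A).
The limit corresponds to 10^(74.9/10) = 3.090e+07; subtracting the fixed part leaves 1.541e+07 for the forklift, i.e. 71.88 dB(A).
Required insertion loss = 81.5 − 71.88 = 9.62 dB.

9.6 dB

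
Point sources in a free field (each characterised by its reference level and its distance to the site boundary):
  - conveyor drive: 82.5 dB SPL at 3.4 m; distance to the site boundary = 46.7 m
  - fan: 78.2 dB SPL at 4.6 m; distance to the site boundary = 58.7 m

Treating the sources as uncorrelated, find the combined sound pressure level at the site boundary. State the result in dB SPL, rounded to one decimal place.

61.3 dB SPL

Propagate each source to the receiver with L = L_ref − 20·log₁₀(r/r_ref), then add intensities.
conveyor drive: 82.5 − 20·log₁₀(46.7/3.4) = 82.5 − 22.76 = 59.74 dB SPL.
fan: 78.2 − 20·log₁₀(58.7/4.6) = 78.2 − 22.12 = 56.08 dB SPL.
Σ 10^(L/10) = 1.348e+06 → L_total = 10·log₁₀(1.348e+06) = 61.30 dB SPL.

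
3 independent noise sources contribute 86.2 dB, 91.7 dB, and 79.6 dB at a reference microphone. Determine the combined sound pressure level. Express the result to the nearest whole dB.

Incoherent sources combine by intensity addition: L_total = 10·log₁₀(Σ 10^(L_i/10)).
Σ 10^(L/10) = 10^(86.2/10) + 10^(91.7/10) + 10^(79.6/10) = 1.987e+09.
L_total = 10·log₁₀(1.987e+09) = 92.98 dB.

93 dB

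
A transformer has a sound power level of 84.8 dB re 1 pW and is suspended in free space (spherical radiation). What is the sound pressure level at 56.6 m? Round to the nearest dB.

39 dB

Free-field spherical radiation: L_p = L_w − 10·log₁₀(4π·r²), r = 56.6 m.
4π·r² = 4.026e+04 m², 10·log₁₀ of that is 46.048 dB.
L_p = 84.8 − 46.048 = 38.75 dB.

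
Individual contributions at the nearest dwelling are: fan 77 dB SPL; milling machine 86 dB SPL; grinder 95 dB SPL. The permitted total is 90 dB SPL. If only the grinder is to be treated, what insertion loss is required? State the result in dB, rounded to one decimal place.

7.6 dB

Fixed contribution from the other sources: Σ 10^(L/10) = 10^(77/10) + 10^(86/10) = 4.482e+08 (86.51 dB SPL).
To meet 90 dB SPL overall, the treated grinder may contribute at most 10^(90/10) − 4.482e+08 = 5.518e+08, i.e. 87.42 dB SPL.
Required insertion loss = 95 − 87.42 = 7.58 dB.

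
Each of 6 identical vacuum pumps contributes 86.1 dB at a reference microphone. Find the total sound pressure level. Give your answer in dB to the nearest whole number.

94 dB

L_total = L₁ + 10·log₁₀ N for N identical incoherent sources.
L_total = 86.1 + 10·log₁₀(6) = 86.1 + 7.782 = 93.88 dB.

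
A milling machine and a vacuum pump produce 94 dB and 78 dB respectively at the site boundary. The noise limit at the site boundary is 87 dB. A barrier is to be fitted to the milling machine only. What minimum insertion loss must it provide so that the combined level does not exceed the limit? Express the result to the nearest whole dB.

8 dB

The untreated sources together contribute 10^(78/10) = 6.310e+07, i.e. 78.00 dB.
To meet 87 dB overall, the treated milling machine may contribute at most 10^(87/10) − 6.310e+07 = 4.381e+08, i.e. 86.42 dB.
Required insertion loss = 94 − 86.42 = 7.58 dB.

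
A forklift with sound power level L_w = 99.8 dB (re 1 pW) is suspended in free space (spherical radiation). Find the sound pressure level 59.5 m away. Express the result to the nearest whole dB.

53 dB

Free-field spherical radiation: L_p = L_w − 10·log₁₀(4π·r²), r = 59.5 m.
4π·r² = 4.449e+04 m², 10·log₁₀ of that is 46.482 dB.
L_p = 99.8 − 46.482 = 53.32 dB.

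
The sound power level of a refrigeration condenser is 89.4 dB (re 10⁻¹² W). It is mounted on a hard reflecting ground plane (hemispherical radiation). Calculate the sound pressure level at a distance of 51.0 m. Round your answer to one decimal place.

47.3 dB

Free-field hemispherical radiation: L_p = L_w − 10·log₁₀(2π·r²), r = 51.0 m.
2π·r² = 1.634e+04 m², 10·log₁₀ of that is 42.133 dB.
L_p = 89.4 − 42.133 = 47.27 dB.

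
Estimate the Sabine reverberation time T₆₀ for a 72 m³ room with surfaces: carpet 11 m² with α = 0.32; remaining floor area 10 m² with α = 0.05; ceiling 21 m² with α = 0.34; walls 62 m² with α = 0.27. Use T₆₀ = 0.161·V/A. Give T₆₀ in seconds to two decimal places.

Summing Sᵢαᵢ: 11·0.32 + 10·0.05 + 21·0.34 + 62·0.27 = 27.90 m².
T₆₀ = 0.161·V/A = 0.161·72/27.90 = 0.415 s.

0.42 s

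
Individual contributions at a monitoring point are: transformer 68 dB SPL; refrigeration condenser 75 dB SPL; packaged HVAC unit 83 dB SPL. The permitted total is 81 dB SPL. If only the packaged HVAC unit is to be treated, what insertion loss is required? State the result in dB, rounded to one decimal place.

3.6 dB

The untreated sources together contribute 10^(68/10) + 10^(75/10) = 3.793e+07, i.e. 75.79 dB SPL.
The limit corresponds to 10^(81/10) = 1.259e+08; subtracting the fixed part leaves 8.796e+07 for the packaged HVAC unit, i.e. 79.44 dB SPL.
So the packaged HVAC unit must be reduced from 83 to 79.44 dB SPL: IL = 3.56 dB.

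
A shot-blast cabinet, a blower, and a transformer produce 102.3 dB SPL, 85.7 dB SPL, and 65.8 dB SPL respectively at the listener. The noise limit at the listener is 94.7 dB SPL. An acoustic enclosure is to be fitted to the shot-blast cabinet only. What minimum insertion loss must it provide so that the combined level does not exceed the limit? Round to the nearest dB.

The untreated sources together contribute 10^(85.7/10) + 10^(65.8/10) = 3.753e+08, i.e. 85.74 dB SPL.
To meet 94.7 dB SPL overall, the treated shot-blast cabinet may contribute at most 10^(94.7/10) − 3.753e+08 = 2.576e+09, i.e. 94.11 dB SPL.
Required insertion loss = 102.3 − 94.11 = 8.19 dB.

8 dB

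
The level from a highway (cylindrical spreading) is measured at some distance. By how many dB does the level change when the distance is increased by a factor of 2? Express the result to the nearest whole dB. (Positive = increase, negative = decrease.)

With cylindrical spreading the level changes by −10·log₁₀(r₂/r₁).
ΔL = −10·log₁₀(2) = -3.01 dB.

-3 dB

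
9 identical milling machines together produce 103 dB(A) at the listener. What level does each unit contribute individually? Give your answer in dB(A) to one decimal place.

For N identical incoherent sources L_total = L₁ + 10·log₁₀ N, so L₁ = 103 − 10·log₁₀(9) = 103 − 9.542.

93.5 dB(A)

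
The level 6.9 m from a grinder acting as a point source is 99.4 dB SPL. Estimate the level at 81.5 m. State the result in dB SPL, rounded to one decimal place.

78.0 dB SPL

Point-source attenuation: ΔL = 20·log₁₀(r₂/r₁) = 20·log₁₀(81.5/6.9) = 21.446 dB.
L₂ = 99.4 − 20·log₁₀(81.5/6.9) = 99.4 − 21.446 = 77.95 dB SPL.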